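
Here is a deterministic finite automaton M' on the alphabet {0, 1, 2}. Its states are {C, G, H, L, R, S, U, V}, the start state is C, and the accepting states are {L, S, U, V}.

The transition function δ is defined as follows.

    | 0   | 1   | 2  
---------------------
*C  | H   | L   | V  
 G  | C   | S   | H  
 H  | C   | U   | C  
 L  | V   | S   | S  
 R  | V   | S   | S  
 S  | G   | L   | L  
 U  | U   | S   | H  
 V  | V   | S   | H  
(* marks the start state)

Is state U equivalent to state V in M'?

First remove the unreachable states {R}; 7 states remain.
P0 = {L,S,U,V} | {C,G,H}.
On input 0, block {L,S,U,V} splits into {L,U,V} and {S}.
On input 2, block {L,U,V} splits into {U,V} and {L}.
Split {C,G,H} by δ(·,1) → {C} and {H} and {G}.
Stable partition: {U,V} | {C} | {S} | {L} | {H} | {G} — 6 equivalence classes.
U and V lie in the same block of the stable partition, so they are equivalent — no string distinguishes them.

Yes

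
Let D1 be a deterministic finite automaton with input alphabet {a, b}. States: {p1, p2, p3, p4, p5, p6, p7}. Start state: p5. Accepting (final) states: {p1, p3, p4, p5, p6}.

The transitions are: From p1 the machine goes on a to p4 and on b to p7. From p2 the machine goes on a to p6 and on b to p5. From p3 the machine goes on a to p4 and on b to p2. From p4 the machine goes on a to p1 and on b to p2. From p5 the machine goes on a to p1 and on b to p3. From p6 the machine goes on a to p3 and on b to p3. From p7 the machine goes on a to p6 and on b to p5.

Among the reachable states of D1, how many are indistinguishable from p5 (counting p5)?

All states are reachable from the start state.
P0 = {p1,p3,p4,p5,p6} | {p2,p7}.
Split {p1,p3,p4,p5,p6} by δ(·,b) → {p1,p3,p4} and {p5,p6}.
Stable partition: {p1,p3,p4} | {p2,p7} | {p5,p6} — 3 equivalence classes.
State p5 belongs to the block {p5,p6}, which has 2 states.

2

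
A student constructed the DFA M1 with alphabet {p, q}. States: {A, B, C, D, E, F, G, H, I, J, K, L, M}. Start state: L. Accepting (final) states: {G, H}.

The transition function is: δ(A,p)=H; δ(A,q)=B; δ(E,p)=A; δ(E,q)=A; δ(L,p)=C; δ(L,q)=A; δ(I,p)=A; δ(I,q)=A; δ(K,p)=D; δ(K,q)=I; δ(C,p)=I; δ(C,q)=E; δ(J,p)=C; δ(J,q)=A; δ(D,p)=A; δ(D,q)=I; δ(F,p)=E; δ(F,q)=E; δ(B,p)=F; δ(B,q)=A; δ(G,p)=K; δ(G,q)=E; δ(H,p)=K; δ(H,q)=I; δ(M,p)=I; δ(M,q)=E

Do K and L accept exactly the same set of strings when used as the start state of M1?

States {G,J,M} cannot be reached from the start state, so discard them.
P0 = {H} | {A,B,C,D,E,F,I,K,L}.
Split {A,B,C,D,E,F,I,K,L} by δ(·,p) → {B,C,D,E,F,I,K,L} and {A}.
Refine {B,C,D,E,F,I,K,L} on symbol p: members go to different blocks, giving {B,C,F,K,L} and {D,E,I}.
Split {B,C,F,K,L} by δ(·,p) → {C,F,K} and {B,L}.
On input q, block {D,E,I} splits into {E,I} and {D}.
On input p, block {C,F,K} splits into {C,F} and {K}.
The partition is now stable with 7 blocks: {H} | {C,F} | {A} | {E,I} | {B,L} | {D} | {K}.
K and L end up in different blocks, so they are distinguishable. For instance, the string 'qp' is accepted from only L.

No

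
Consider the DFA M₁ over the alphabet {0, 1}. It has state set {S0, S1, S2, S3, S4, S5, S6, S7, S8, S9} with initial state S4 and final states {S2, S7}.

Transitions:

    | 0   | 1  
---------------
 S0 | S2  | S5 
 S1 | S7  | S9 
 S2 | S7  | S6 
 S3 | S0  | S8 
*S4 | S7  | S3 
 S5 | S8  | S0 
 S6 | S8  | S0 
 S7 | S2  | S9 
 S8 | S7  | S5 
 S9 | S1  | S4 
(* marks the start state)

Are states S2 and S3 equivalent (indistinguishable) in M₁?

No

P0 = {S2,S7} | {S0,S1,S3,S4,S5,S6,S8,S9}.
On input 0, block {S0,S1,S3,S4,S5,S6,S8,S9} splits into {S0,S1,S4,S8} and {S3,S5,S6,S9}.
No further refinement is possible. Final partition (3 blocks): {S2,S7} | {S0,S1,S4,S8} | {S3,S5,S6,S9}.
S2 and S3 end up in different blocks, so they are distinguishable. For instance, the string 'ε' is accepted from only S2.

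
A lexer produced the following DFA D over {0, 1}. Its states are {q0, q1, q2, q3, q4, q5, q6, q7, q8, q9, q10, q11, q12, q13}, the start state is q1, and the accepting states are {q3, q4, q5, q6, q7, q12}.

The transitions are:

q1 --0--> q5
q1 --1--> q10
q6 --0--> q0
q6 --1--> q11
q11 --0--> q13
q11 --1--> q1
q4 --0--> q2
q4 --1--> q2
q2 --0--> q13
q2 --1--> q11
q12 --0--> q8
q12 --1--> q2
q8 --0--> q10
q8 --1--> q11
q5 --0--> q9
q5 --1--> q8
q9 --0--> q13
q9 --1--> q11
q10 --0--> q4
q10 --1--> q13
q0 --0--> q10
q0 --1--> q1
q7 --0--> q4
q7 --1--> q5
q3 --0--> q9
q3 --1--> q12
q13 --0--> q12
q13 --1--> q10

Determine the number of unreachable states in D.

BFS from q1 reaches {q1, q2, q4, q5, q8, q9, q10, q11, q12, q13}; the 4 state(s) q0, q3, q6, q7 are never visited.

4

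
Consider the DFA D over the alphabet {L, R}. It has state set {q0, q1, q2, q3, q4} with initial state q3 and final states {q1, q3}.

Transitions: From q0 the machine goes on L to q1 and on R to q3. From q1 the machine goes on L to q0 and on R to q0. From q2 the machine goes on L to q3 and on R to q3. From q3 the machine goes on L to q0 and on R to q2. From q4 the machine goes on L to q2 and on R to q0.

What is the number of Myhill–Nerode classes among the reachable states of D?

2

Reachable states from the start: {q0,q1,q2,q3}. Unreachable: {q4} — drop them.
P0 = {q1,q3} | {q0,q2}.
The partition is now stable with 2 blocks: {q1,q3} | {q0,q2}.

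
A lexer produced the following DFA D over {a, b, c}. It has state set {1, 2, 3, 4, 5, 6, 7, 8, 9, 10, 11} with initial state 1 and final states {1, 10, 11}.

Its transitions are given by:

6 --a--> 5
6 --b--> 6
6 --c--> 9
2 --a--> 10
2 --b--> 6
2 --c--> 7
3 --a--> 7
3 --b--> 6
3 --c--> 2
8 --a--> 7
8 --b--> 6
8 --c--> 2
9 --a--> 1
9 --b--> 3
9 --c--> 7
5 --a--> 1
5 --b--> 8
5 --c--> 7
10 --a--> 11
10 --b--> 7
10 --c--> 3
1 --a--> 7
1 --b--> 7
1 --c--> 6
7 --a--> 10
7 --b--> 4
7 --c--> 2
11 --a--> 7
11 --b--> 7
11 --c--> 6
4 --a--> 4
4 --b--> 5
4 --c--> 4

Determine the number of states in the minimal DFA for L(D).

Initial partition by acceptance: {1,10,11} | {2,3,4,5,6,7,8,9}.
Refine {1,10,11} on symbol a: members go to different blocks, giving {1,11} and {10}.
Split {2,3,4,5,6,7,8,9} by δ(·,a) → {3,4,6,8} and {2,7} and {5,9}.
Refine {3,4,6,8} on symbol a: members go to different blocks, giving {3,8} and {4} and {6}.
Split {2,7} by δ(·,b) → {2} and {7}.
Stable partition: {1,11} | {3,8} | {10} | {2} | {5,9} | {4} | {6} | {7} — 8 equivalence classes.

8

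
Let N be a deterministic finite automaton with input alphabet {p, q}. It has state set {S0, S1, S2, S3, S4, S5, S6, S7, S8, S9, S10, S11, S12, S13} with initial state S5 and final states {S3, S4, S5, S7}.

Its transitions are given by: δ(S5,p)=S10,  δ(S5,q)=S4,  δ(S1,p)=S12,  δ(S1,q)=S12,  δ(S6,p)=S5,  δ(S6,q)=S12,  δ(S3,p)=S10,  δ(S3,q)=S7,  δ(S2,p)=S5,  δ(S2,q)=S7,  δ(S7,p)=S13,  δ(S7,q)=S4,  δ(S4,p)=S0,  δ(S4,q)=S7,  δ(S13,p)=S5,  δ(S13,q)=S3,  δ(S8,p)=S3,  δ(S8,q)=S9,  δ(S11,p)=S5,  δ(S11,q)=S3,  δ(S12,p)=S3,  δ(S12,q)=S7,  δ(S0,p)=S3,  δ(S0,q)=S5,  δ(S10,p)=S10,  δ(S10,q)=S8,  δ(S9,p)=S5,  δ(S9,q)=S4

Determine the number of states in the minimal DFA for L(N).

6

States {S1,S2,S6,S11,S12} cannot be reached from the start state, so discard them.
Start with accepting vs non-accepting: {S3,S4,S5,S7} | {S0,S8,S9,S10,S13}.
Refine {S0,S8,S9,S10,S13} on symbol p: members go to different blocks, giving {S0,S8,S9,S13} and {S10}.
Refine {S3,S4,S5,S7} on symbol p: members go to different blocks, giving {S3,S5} and {S4,S7}.
Refine {S0,S8,S9,S13} on symbol q: members go to different blocks, giving {S0,S13} and {S8} and {S9}.
The partition is now stable with 6 blocks: {S3,S5} | {S0,S13} | {S10} | {S4,S7} | {S8} | {S9}.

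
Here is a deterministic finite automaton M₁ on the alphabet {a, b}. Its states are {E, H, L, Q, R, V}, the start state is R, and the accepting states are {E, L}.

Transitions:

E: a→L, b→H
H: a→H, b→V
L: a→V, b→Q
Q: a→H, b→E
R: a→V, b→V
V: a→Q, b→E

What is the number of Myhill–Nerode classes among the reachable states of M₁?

6

All states are reachable from the start state.
Start with accepting vs non-accepting: {E,L} | {H,Q,R,V}.
Refine {E,L} on symbol a: members go to different blocks, giving {L} and {E}.
Split {H,Q,R,V} by δ(·,b) → {Q,V} and {H,R}.
On input a, block {Q,V} splits into {V} and {Q}.
On input a, block {H,R} splits into {H} and {R}.
No further refinement is possible. Final partition (6 blocks): {L} | {V} | {E} | {H} | {Q} | {R}.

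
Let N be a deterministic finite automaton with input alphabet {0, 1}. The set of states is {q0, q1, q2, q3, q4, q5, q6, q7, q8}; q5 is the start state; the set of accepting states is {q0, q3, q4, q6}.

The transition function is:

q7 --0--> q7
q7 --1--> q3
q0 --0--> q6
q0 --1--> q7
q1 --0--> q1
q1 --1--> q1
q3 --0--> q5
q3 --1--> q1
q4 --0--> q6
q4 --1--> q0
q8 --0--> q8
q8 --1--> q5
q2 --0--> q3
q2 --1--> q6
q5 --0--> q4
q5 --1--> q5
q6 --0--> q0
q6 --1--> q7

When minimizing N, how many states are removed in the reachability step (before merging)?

BFS from q5 reaches {q0, q1, q3, q4, q5, q6, q7}; the 2 state(s) q2, q8 are never visited.

2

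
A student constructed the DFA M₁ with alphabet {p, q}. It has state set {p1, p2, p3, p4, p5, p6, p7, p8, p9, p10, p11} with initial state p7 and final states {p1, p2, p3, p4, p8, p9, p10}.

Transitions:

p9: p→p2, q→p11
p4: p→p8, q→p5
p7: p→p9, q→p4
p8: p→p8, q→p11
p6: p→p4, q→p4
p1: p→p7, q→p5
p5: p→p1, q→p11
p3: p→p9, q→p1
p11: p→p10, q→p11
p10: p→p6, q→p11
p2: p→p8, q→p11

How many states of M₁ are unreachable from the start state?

Starting at p7 and following transitions, the reachable set is {p1, p2, p4, p5, p6, p7, p8, p9, p10, p11}. That leaves p3 unreachable — 1 in total.

1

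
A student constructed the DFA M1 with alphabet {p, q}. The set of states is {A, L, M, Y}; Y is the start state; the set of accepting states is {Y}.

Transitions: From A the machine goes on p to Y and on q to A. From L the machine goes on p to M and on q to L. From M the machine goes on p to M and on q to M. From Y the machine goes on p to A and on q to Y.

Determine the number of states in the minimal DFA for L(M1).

First remove the unreachable states {L,M}; 2 states remain.
P0 = {Y} | {A}.
No further refinement is possible. Final partition (2 blocks): {Y} | {A}.

2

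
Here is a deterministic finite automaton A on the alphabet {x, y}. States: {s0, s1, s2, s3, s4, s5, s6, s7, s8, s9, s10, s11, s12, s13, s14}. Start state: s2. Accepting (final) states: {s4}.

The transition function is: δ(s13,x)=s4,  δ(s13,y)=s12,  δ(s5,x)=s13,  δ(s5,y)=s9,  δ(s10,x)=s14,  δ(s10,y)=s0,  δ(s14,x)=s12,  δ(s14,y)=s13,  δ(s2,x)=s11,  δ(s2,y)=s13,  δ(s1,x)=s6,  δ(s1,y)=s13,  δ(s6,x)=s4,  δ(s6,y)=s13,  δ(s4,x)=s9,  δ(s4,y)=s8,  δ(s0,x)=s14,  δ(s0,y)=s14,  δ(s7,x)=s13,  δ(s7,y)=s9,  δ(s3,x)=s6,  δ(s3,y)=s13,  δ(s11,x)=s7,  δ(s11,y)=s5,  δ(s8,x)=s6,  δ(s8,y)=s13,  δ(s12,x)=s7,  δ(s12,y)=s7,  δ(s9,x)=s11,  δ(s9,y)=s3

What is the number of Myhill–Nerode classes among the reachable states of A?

8

Reachable states from the start: {s2,s3,s4,s5,s6,s7,s8,s9,s11,s12,s13}. Unreachable: {s0,s1,s10,s14} — drop them.
Start with accepting vs non-accepting: {s4} | {s2,s3,s5,s6,s7,s8,s9,s11,s12,s13}.
Refine {s2,s3,s5,s6,s7,s8,s9,s11,s12,s13} on symbol x: members go to different blocks, giving {s2,s3,s5,s7,s8,s9,s11,s12} and {s6,s13}.
Split {s2,s3,s5,s7,s8,s9,s11,s12} by δ(·,x) → {s2,s9,s11,s12} and {s3,s5,s7,s8}.
On input x, block {s2,s9,s11,s12} splits into {s2,s9} and {s11,s12}.
Split {s2,s9} by δ(·,y) → {s2} and {s9}.
On input y, block {s6,s13} splits into {s6} and {s13}.
Refine {s3,s5,s7,s8} on symbol x: members go to different blocks, giving {s3,s8} and {s5,s7}.
Stable partition: {s4} | {s2} | {s6} | {s3,s8} | {s11,s12} | {s9} | {s13} | {s5,s7} — 8 equivalence classes.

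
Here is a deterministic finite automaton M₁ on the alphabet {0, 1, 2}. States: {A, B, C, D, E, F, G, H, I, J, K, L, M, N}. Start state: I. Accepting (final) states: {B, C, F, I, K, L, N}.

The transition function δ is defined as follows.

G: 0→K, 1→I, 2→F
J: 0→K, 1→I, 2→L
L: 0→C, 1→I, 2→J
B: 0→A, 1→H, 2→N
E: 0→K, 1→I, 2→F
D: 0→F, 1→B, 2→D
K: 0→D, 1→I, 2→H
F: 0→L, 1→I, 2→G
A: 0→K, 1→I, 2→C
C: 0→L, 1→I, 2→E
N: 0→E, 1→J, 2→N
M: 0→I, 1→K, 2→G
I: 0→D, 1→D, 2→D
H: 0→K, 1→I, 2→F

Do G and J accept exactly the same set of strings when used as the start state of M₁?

Yes

First remove the unreachable states {M}; 13 states remain.
P0 = {B,C,F,I,K,L,N} | {A,D,E,G,H,J}.
Refine {B,C,F,I,K,L,N} on symbol 0: members go to different blocks, giving {B,I,K,N} and {C,F,L}.
On input 1, block {B,I,K,N} splits into {B,I,N} and {K}.
On input 2, block {B,I,N} splits into {B,N} and {I}.
On input 0, block {A,D,E,G,H,J} splits into {A,E,G,H,J} and {D}.
The partition is now stable with 6 blocks: {B,N} | {A,E,G,H,J} | {C,F,L} | {K} | {I} | {D}.
G and J lie in the same block of the stable partition, so they are equivalent — no string distinguishes them.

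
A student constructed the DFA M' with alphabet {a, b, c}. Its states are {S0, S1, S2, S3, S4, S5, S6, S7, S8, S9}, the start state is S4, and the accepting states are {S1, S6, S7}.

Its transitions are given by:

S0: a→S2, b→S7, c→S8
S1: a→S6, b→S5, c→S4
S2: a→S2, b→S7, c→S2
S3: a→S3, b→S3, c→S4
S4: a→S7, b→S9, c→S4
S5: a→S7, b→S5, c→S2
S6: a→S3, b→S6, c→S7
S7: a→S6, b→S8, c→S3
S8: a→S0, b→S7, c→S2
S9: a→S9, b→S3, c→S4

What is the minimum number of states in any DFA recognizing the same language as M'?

5

States {S1,S5} cannot be reached from the start state, so discard them.
Start with accepting vs non-accepting: {S6,S7} | {S0,S2,S3,S4,S8,S9}.
Refine {S6,S7} on symbol a: members go to different blocks, giving {S6} and {S7}.
Split {S0,S2,S3,S4,S8,S9} by δ(·,a) → {S0,S2,S3,S8,S9} and {S4}.
Split {S0,S2,S3,S8,S9} by δ(·,b) → {S0,S2,S8} and {S3,S9}.
Stable partition: {S6} | {S0,S2,S8} | {S7} | {S4} | {S3,S9} — 5 equivalence classes.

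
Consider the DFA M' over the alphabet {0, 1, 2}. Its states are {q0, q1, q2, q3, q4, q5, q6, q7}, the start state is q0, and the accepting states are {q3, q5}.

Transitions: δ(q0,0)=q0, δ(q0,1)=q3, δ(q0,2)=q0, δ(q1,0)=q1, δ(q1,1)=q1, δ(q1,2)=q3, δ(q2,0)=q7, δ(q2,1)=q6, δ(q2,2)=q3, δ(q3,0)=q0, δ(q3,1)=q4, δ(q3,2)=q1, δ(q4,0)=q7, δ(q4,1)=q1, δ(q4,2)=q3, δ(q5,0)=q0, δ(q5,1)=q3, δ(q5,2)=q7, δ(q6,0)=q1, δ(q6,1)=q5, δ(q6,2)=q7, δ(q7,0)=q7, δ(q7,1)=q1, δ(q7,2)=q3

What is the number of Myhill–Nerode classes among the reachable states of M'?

Reachable states from the start: {q0,q1,q3,q4,q7}. Unreachable: {q2,q5,q6} — drop them.
P0 = {q3} | {q0,q1,q4,q7}.
Refine {q0,q1,q4,q7} on symbol 1: members go to different blocks, giving {q1,q4,q7} and {q0}.
The partition is now stable with 3 blocks: {q3} | {q1,q4,q7} | {q0}.

3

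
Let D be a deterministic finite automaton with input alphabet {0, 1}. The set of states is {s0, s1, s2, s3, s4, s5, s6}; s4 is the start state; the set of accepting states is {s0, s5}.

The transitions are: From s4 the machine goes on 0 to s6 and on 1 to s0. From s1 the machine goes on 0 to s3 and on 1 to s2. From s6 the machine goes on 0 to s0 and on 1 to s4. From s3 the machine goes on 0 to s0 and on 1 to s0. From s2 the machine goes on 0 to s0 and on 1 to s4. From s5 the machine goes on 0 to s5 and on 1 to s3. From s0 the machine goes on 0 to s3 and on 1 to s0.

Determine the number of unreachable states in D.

3

BFS from s4 reaches {s0, s3, s4, s6}; the 3 state(s) s1, s2, s5 are never visited.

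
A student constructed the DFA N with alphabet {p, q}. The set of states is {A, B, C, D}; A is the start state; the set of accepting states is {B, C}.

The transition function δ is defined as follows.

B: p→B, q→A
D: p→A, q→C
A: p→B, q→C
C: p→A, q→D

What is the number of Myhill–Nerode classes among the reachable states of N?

4

Every state is reachable, so we keep all 4.
Start with accepting vs non-accepting: {B,C} | {A,D}.
On input p, block {B,C} splits into {B} and {C}.
On input p, block {A,D} splits into {A} and {D}.
No further refinement is possible. Final partition (4 blocks): {B} | {A} | {C} | {D}.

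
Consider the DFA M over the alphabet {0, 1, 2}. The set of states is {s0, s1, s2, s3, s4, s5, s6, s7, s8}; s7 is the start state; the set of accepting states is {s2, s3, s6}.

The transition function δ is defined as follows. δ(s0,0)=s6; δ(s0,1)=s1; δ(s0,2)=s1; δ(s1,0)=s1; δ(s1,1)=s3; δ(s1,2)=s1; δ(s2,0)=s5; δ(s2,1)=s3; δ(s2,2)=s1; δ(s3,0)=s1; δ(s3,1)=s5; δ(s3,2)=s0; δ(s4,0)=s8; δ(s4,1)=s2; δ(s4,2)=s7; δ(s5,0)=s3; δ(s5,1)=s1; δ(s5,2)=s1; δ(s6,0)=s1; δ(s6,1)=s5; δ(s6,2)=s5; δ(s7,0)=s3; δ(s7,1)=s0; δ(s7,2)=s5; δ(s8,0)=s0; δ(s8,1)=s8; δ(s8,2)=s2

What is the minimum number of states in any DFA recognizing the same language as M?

4

First remove the unreachable states {s2,s4,s8}; 6 states remain.
P0 = {s3,s6} | {s0,s1,s5,s7}.
Split {s0,s1,s5,s7} by δ(·,0) → {s0,s5,s7} and {s1}.
On input 1, block {s0,s5,s7} splits into {s0,s5} and {s7}.
Stable partition: {s3,s6} | {s0,s5} | {s1} | {s7} — 4 equivalence classes.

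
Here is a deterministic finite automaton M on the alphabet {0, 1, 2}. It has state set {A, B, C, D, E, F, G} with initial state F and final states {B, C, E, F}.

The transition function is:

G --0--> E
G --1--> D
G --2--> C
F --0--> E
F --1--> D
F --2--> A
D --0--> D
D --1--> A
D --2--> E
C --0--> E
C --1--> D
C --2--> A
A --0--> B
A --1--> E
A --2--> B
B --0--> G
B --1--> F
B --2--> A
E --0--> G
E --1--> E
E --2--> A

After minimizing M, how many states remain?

6

Every state is reachable, so we keep all 7.
Start with accepting vs non-accepting: {B,C,E,F} | {A,D,G}.
Refine {B,C,E,F} on symbol 0: members go to different blocks, giving {B,E} and {C,F}.
Split {B,E} by δ(·,1) → {B} and {E}.
Refine {A,D,G} on symbol 0: members go to different blocks, giving {A} and {D} and {G}.
No further refinement is possible. Final partition (6 blocks): {B} | {A} | {C,F} | {E} | {D} | {G}.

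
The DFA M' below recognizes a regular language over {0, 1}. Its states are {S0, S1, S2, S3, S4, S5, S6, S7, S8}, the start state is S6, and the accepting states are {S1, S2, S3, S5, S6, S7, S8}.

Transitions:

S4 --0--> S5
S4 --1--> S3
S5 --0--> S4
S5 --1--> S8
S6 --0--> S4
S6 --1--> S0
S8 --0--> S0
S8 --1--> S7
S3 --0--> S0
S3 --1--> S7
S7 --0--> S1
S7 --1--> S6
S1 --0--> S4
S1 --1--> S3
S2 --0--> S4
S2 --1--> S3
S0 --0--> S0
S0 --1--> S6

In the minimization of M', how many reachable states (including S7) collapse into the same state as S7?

1

First remove the unreachable states {S2}; 8 states remain.
P0 = {S1,S3,S5,S6,S7,S8} | {S0,S4}.
On input 0, block {S1,S3,S5,S6,S7,S8} splits into {S1,S3,S5,S6,S8} and {S7}.
Refine {S1,S3,S5,S6,S8} on symbol 1: members go to different blocks, giving {S1,S5} and {S3,S8} and {S6}.
Refine {S0,S4} on symbol 0: members go to different blocks, giving {S0} and {S4}.
No further refinement is possible. Final partition (6 blocks): {S1,S5} | {S0} | {S7} | {S3,S8} | {S6} | {S4}.
State S7 belongs to the block {S7}, which has 1 states.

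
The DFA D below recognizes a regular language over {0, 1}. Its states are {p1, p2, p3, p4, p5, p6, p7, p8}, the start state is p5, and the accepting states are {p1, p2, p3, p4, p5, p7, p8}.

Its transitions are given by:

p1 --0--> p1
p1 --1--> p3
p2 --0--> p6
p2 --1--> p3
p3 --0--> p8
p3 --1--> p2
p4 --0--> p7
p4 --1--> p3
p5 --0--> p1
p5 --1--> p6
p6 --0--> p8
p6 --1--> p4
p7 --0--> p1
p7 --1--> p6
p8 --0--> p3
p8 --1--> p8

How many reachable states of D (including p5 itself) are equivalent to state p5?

2

Initial partition by acceptance: {p1,p2,p3,p4,p5,p7,p8} | {p6}.
Refine {p1,p2,p3,p4,p5,p7,p8} on symbol 0: members go to different blocks, giving {p1,p3,p4,p5,p7,p8} and {p2}.
Refine {p1,p3,p4,p5,p7,p8} on symbol 1: members go to different blocks, giving {p1,p4,p8} and {p5,p7} and {p3}.
On input 0, block {p1,p4,p8} splits into {p1} and {p4} and {p8}.
The partition is now stable with 7 blocks: {p1} | {p6} | {p2} | {p5,p7} | {p3} | {p4} | {p8}.
The equivalence class containing p5 is {p5,p7}, of size 2.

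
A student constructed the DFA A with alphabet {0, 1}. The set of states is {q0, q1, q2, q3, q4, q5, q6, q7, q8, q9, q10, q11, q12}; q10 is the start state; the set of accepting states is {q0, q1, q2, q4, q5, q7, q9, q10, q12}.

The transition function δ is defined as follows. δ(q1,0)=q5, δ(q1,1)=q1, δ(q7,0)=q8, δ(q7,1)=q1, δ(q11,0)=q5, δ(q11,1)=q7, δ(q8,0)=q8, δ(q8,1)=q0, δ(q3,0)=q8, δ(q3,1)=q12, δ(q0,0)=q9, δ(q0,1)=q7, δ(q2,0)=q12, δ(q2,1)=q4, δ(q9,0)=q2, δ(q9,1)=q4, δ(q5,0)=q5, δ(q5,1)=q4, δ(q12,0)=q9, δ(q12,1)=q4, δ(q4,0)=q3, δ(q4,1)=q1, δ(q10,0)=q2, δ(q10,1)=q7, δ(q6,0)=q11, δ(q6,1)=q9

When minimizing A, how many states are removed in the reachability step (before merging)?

2

No path from q10 leads to q6, q11; the other 11 states are all reachable.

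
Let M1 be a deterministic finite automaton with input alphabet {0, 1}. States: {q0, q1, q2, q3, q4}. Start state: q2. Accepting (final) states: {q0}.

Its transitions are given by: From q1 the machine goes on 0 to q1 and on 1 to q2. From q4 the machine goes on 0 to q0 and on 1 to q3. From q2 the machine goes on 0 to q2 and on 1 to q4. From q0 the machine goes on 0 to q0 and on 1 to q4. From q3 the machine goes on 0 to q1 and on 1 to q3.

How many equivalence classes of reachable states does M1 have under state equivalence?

5

Start with accepting vs non-accepting: {q0} | {q1,q2,q3,q4}.
Refine {q1,q2,q3,q4} on symbol 0: members go to different blocks, giving {q1,q2,q3} and {q4}.
Split {q1,q2,q3} by δ(·,1) → {q1,q3} and {q2}.
Refine {q1,q3} on symbol 1: members go to different blocks, giving {q1} and {q3}.
No further refinement is possible. Final partition (5 blocks): {q0} | {q1} | {q4} | {q2} | {q3}.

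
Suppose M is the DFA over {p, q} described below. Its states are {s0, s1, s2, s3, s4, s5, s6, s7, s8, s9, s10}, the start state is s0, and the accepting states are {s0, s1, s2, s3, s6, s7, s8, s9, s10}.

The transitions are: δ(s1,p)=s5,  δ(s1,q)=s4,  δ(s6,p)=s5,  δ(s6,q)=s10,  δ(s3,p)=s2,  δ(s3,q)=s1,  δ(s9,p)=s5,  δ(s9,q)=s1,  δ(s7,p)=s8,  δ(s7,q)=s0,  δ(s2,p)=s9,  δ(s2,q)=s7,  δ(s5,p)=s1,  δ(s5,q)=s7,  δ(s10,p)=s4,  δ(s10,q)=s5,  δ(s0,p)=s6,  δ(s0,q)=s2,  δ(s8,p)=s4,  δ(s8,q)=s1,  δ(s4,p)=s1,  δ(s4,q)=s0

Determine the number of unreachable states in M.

1

No path from s0 leads to s3; the other 10 states are all reachable.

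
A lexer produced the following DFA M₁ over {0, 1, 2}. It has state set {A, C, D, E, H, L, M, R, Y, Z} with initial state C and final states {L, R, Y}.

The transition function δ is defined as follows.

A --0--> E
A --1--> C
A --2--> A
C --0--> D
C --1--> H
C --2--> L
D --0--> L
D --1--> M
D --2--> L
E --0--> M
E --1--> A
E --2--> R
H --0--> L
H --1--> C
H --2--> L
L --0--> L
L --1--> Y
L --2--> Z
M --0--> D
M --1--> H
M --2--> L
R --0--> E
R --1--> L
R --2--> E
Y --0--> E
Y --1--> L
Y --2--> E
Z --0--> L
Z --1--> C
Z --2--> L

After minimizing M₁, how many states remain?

6

Every state is reachable, so we keep all 10.
Initial partition by acceptance: {L,R,Y} | {A,C,D,E,H,M,Z}.
Refine {L,R,Y} on symbol 0: members go to different blocks, giving {R,Y} and {L}.
Refine {A,C,D,E,H,M,Z} on symbol 0: members go to different blocks, giving {A,C,E,M} and {D,H,Z}.
Split {A,C,E,M} by δ(·,0) → {C,M} and {A,E}.
On input 0, block {A,E} splits into {E} and {A}.
Stable partition: {R,Y} | {C,M} | {L} | {D,H,Z} | {E} | {A} — 6 equivalence classes.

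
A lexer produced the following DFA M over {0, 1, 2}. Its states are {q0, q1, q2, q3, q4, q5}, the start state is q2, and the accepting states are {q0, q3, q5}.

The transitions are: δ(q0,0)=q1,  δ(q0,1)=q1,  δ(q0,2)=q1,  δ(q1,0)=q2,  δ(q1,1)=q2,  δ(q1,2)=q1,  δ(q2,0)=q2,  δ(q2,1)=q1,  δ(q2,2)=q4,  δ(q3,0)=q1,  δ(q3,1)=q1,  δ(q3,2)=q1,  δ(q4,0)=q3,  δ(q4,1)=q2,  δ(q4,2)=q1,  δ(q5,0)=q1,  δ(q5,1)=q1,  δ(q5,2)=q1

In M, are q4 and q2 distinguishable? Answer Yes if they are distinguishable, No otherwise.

Yes

Reachable states from the start: {q1,q2,q3,q4}. Unreachable: {q0,q5} — drop them.
Start with accepting vs non-accepting: {q3} | {q1,q2,q4}.
On input 0, block {q1,q2,q4} splits into {q1,q2} and {q4}.
Refine {q1,q2} on symbol 2: members go to different blocks, giving {q1} and {q2}.
Stable partition: {q3} | {q1} | {q4} | {q2} — 4 equivalence classes.
q4 and q2 end up in different blocks, so they are distinguishable. For instance, the string '0' is accepted from only q4.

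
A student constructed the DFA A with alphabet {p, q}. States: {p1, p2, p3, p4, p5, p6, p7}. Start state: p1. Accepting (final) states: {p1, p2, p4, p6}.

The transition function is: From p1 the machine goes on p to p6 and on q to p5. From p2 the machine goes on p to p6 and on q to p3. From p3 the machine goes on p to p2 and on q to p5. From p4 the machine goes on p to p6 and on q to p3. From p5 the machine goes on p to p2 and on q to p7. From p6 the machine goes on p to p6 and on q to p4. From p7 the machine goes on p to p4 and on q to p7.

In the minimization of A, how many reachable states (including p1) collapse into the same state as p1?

3

P0 = {p1,p2,p4,p6} | {p3,p5,p7}.
Refine {p1,p2,p4,p6} on symbol q: members go to different blocks, giving {p1,p2,p4} and {p6}.
Stable partition: {p1,p2,p4} | {p3,p5,p7} | {p6} — 3 equivalence classes.
State p1 belongs to the block {p1,p2,p4}, which has 3 states.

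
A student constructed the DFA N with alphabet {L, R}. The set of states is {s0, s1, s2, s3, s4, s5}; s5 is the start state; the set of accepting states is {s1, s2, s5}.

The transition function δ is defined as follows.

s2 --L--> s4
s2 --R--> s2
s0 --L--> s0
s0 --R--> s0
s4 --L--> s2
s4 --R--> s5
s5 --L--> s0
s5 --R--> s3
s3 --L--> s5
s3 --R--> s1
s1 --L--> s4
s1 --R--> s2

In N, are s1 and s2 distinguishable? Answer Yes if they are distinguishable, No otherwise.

P0 = {s1,s2,s5} | {s0,s3,s4}.
Refine {s1,s2,s5} on symbol R: members go to different blocks, giving {s1,s2} and {s5}.
Split {s0,s3,s4} by δ(·,L) → {s0} and {s3} and {s4}.
The partition is now stable with 5 blocks: {s1,s2} | {s0} | {s5} | {s3} | {s4}.
s1 and s2 lie in the same block of the stable partition, so they are equivalent — no string distinguishes them.

No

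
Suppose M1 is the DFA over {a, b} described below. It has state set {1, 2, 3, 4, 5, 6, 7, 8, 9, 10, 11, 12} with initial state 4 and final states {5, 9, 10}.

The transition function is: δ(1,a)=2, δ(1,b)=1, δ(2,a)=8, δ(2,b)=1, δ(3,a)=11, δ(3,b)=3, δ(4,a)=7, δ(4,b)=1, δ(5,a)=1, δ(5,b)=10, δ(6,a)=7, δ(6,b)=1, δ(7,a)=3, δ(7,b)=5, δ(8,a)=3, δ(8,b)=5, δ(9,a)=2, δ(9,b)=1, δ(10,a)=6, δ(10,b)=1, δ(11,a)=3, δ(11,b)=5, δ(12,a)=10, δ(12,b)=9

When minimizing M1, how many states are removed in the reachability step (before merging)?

2

No path from 4 leads to 9, 12; the other 10 states are all reachable.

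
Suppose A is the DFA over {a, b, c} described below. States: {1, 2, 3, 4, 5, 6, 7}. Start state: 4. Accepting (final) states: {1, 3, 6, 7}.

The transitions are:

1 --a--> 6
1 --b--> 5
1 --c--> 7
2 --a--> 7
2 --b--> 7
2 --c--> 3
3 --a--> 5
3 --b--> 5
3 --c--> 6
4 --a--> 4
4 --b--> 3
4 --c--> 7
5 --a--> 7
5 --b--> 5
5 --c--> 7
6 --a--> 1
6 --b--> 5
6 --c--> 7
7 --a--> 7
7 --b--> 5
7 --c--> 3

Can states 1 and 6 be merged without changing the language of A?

Yes

First remove the unreachable states {2}; 6 states remain.
Start with accepting vs non-accepting: {1,3,6,7} | {4,5}.
Refine {1,3,6,7} on symbol a: members go to different blocks, giving {1,6,7} and {3}.
On input c, block {1,6,7} splits into {1,6} and {7}.
Split {4,5} by δ(·,a) → {4} and {5}.
Stable partition: {1,6} | {4} | {3} | {7} | {5} — 5 equivalence classes.
1 and 6 lie in the same block of the stable partition, so they are equivalent — no string distinguishes them.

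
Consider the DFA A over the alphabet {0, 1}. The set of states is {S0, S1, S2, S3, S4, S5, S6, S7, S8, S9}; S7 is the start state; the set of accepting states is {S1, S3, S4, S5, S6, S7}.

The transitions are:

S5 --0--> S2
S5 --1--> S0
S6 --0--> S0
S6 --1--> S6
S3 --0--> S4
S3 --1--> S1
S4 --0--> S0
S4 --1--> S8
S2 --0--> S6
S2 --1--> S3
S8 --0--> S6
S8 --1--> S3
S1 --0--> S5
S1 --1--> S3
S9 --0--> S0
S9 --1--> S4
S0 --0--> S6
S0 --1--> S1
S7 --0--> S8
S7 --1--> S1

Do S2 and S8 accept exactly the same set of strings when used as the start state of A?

States {S9} cannot be reached from the start state, so discard them.
P0 = {S1,S3,S4,S5,S6,S7} | {S0,S2,S8}.
Split {S1,S3,S4,S5,S6,S7} by δ(·,0) → {S4,S5,S6,S7} and {S1,S3}.
Refine {S4,S5,S6,S7} on symbol 1: members go to different blocks, giving {S4,S5} and {S6} and {S7}.
Stable partition: {S4,S5} | {S0,S2,S8} | {S1,S3} | {S6} | {S7} — 5 equivalence classes.
S2 and S8 lie in the same block of the stable partition, so they are equivalent — no string distinguishes them.

Yes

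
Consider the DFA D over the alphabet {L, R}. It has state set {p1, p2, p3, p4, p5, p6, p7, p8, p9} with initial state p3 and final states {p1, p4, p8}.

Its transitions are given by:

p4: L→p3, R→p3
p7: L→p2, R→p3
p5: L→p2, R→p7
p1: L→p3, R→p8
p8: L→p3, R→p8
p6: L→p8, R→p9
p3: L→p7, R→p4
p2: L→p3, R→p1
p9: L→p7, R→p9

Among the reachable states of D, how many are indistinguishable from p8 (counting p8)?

2

First remove the unreachable states {p5,p6,p9}; 6 states remain.
Initial partition by acceptance: {p1,p4,p8} | {p2,p3,p7}.
Split {p1,p4,p8} by δ(·,R) → {p1,p8} and {p4}.
Refine {p2,p3,p7} on symbol R: members go to different blocks, giving {p2} and {p3} and {p7}.
Stable partition: {p1,p8} | {p2} | {p4} | {p3} | {p7} — 5 equivalence classes.
The equivalence class containing p8 is {p1,p8}, of size 2.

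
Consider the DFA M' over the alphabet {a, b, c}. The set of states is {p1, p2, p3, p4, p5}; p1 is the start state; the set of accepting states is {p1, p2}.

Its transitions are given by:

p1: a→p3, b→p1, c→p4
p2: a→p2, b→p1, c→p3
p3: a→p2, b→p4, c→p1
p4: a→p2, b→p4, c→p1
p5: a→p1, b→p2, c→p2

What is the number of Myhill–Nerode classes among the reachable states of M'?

3

First remove the unreachable states {p5}; 4 states remain.
P0 = {p1,p2} | {p3,p4}.
Refine {p1,p2} on symbol a: members go to different blocks, giving {p1} and {p2}.
Stable partition: {p1} | {p3,p4} | {p2} — 3 equivalence classes.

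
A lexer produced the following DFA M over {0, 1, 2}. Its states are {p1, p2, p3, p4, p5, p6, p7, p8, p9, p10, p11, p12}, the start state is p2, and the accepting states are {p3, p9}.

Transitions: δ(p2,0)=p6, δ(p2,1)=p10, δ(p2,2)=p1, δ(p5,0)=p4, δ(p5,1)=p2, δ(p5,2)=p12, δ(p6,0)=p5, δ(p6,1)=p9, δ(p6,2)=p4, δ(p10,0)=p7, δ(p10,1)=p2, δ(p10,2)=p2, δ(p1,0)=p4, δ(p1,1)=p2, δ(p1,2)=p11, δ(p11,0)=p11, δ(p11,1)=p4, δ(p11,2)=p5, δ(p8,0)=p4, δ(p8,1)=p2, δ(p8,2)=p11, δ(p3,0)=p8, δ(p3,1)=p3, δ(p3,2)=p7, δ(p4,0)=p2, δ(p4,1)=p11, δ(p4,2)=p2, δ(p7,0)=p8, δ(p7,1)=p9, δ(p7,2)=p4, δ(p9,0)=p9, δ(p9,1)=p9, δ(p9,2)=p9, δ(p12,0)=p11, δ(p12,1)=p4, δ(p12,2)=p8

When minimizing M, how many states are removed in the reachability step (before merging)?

1

BFS from p2 reaches {p1, p2, p4, p5, p6, p7, p8, p9, p10, p11, p12}; the 1 state(s) p3 are never visited.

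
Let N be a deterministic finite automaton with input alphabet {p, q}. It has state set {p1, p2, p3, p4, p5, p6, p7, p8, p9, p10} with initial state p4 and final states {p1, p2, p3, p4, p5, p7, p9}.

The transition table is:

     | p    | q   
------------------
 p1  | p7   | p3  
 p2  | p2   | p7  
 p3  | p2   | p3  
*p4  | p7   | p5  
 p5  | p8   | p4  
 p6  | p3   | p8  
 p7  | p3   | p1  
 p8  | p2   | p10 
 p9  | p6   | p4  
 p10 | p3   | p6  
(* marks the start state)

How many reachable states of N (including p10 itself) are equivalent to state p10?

3

Reachable states from the start: {p1,p2,p3,p4,p5,p6,p7,p8,p10}. Unreachable: {p9} — drop them.
Start with accepting vs non-accepting: {p1,p2,p3,p4,p5,p7} | {p6,p8,p10}.
Split {p1,p2,p3,p4,p5,p7} by δ(·,p) → {p1,p2,p3,p4,p7} and {p5}.
Refine {p1,p2,p3,p4,p7} on symbol q: members go to different blocks, giving {p1,p2,p3,p7} and {p4}.
The partition is now stable with 4 blocks: {p1,p2,p3,p7} | {p6,p8,p10} | {p5} | {p4}.
The equivalence class containing p10 is {p6,p8,p10}, of size 3.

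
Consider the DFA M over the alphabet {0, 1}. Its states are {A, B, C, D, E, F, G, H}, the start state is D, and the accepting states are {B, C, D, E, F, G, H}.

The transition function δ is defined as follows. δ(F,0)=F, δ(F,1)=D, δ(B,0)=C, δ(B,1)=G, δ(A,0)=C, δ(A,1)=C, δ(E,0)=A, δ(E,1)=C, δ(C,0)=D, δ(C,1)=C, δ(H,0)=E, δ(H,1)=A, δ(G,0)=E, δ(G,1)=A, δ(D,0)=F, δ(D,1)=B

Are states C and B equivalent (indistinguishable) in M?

States {H} cannot be reached from the start state, so discard them.
P0 = {B,C,D,E,F,G} | {A}.
Split {B,C,D,E,F,G} by δ(·,0) → {B,C,D,F,G} and {E}.
Split {B,C,D,F,G} by δ(·,0) → {B,C,D,F} and {G}.
Refine {B,C,D,F} on symbol 1: members go to different blocks, giving {C,D,F} and {B}.
Refine {C,D,F} on symbol 1: members go to different blocks, giving {C,F} and {D}.
Refine {C,F} on symbol 0: members go to different blocks, giving {C} and {F}.
Stable partition: {C} | {A} | {E} | {G} | {B} | {D} | {F} — 7 equivalence classes.
C and B end up in different blocks, so they are distinguishable. For instance, the string '11' is accepted from only C.

No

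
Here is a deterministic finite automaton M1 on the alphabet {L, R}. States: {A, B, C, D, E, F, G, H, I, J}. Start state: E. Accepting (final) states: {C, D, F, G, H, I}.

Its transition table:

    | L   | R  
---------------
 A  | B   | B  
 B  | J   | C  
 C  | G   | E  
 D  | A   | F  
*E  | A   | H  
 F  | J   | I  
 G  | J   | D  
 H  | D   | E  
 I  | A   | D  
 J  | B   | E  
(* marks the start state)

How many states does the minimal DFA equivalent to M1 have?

Every state is reachable, so we keep all 10.
Initial partition by acceptance: {C,D,F,G,H,I} | {A,B,E,J}.
On input L, block {C,D,F,G,H,I} splits into {D,F,G,I} and {C,H}.
Refine {A,B,E,J} on symbol R: members go to different blocks, giving {A,J} and {B,E}.
Stable partition: {D,F,G,I} | {A,J} | {C,H} | {B,E} — 4 equivalence classes.

4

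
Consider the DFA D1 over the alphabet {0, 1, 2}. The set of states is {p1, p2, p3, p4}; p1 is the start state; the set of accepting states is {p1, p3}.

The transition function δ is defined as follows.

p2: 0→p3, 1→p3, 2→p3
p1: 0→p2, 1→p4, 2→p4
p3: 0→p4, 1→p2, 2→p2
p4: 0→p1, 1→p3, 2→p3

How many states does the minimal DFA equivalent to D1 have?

Start with accepting vs non-accepting: {p1,p3} | {p2,p4}.
No further refinement is possible. Final partition (2 blocks): {p1,p3} | {p2,p4}.

2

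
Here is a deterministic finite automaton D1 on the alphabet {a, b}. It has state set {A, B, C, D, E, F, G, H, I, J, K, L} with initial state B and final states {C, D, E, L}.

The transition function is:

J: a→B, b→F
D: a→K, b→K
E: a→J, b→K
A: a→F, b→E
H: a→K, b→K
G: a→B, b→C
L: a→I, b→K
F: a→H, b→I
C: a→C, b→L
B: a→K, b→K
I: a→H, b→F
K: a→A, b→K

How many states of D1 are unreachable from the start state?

4

Starting at B and following transitions, the reachable set is {A, B, E, F, H, I, J, K}. That leaves C, D, G, L unreachable — 4 in total.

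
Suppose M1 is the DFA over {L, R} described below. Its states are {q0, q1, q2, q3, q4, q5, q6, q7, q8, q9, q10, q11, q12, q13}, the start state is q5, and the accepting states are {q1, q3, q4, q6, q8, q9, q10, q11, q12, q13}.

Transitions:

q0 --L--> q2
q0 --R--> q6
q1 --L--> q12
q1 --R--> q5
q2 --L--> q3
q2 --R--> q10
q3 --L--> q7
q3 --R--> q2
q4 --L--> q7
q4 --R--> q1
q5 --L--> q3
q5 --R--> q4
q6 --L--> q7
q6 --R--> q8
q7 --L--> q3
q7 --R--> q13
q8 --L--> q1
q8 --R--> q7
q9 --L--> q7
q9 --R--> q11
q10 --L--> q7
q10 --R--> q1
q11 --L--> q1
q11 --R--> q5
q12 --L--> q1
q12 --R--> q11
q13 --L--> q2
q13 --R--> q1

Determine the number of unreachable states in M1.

Starting at q5 and following transitions, the reachable set is {q1, q2, q3, q4, q5, q7, q10, q11, q12, q13}. That leaves q0, q6, q8, q9 unreachable — 4 in total.

4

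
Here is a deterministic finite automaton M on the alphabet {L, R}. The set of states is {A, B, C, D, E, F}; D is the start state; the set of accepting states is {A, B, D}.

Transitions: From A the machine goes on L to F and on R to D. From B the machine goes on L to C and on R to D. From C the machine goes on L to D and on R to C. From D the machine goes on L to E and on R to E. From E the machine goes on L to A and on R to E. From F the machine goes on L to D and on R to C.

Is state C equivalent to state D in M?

First remove the unreachable states {B}; 5 states remain.
P0 = {A,D} | {C,E,F}.
On input R, block {A,D} splits into {A} and {D}.
On input L, block {C,E,F} splits into {C,F} and {E}.
Stable partition: {A} | {C,F} | {D} | {E} — 4 equivalence classes.
C and D end up in different blocks, so they are distinguishable. For instance, the string 'ε' is accepted from only D.

No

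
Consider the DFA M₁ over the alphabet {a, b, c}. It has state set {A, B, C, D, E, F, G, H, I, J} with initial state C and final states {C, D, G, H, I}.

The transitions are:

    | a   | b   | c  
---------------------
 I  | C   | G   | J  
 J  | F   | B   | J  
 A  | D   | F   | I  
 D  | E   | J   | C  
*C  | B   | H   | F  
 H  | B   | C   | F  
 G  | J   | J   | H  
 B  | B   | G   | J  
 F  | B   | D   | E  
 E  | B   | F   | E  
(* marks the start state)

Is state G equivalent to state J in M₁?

First remove the unreachable states {A,I}; 8 states remain.
P0 = {C,D,G,H} | {B,E,F,J}.
Refine {C,D,G,H} on symbol b: members go to different blocks, giving {C,H} and {D,G}.
Refine {B,E,F,J} on symbol b: members go to different blocks, giving {B,F} and {E,J}.
Stable partition: {C,H} | {B,F} | {D,G} | {E,J} — 4 equivalence classes.
G and J end up in different blocks, so they are distinguishable. For instance, the string 'ε' is accepted from only G.

No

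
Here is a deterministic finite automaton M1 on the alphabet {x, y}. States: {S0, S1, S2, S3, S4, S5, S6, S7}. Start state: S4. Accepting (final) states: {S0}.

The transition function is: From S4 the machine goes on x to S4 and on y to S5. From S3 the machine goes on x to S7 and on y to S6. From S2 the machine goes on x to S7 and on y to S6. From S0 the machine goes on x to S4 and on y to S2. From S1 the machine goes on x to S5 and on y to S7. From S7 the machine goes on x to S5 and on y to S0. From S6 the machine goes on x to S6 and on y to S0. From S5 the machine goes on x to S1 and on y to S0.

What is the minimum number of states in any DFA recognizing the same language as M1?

First remove the unreachable states {S3}; 7 states remain.
Initial partition by acceptance: {S0} | {S1,S2,S4,S5,S6,S7}.
Split {S1,S2,S4,S5,S6,S7} by δ(·,y) → {S1,S2,S4} and {S5,S6,S7}.
Refine {S1,S2,S4} on symbol x: members go to different blocks, giving {S1,S2} and {S4}.
Split {S5,S6,S7} by δ(·,x) → {S6,S7} and {S5}.
On input x, block {S1,S2} splits into {S1} and {S2}.
Split {S6,S7} by δ(·,x) → {S6} and {S7}.
No further refinement is possible. Final partition (7 blocks): {S0} | {S1} | {S6} | {S4} | {S5} | {S2} | {S7}.

7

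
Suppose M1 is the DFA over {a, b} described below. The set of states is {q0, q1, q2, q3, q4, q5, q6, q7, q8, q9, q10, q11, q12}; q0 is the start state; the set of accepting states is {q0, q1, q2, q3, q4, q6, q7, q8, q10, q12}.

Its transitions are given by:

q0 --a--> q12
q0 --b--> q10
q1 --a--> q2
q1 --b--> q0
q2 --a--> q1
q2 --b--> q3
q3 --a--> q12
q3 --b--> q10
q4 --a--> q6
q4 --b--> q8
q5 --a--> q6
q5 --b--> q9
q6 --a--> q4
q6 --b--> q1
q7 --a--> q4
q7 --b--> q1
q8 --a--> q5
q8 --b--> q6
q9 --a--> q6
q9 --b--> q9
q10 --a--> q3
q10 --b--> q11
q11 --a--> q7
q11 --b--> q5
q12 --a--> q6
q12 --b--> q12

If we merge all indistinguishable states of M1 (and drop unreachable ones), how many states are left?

8

Every state is reachable, so we keep all 13.
Initial partition by acceptance: {q0,q1,q2,q3,q4,q6,q7,q8,q10,q12} | {q5,q9,q11}.
On input a, block {q0,q1,q2,q3,q4,q6,q7,q8,q10,q12} splits into {q0,q1,q2,q3,q4,q6,q7,q10,q12} and {q8}.
On input b, block {q0,q1,q2,q3,q4,q6,q7,q10,q12} splits into {q0,q1,q2,q3,q6,q7,q12} and {q4} and {q10}.
Split {q0,q1,q2,q3,q6,q7,q12} by δ(·,a) → {q0,q1,q2,q3,q12} and {q6,q7}.
Refine {q0,q1,q2,q3,q12} on symbol a: members go to different blocks, giving {q0,q1,q2,q3} and {q12}.
Split {q0,q1,q2,q3} by δ(·,a) → {q0,q3} and {q1,q2}.
The partition is now stable with 8 blocks: {q0,q3} | {q5,q9,q11} | {q8} | {q4} | {q10} | {q6,q7} | {q12} | {q1,q2}.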